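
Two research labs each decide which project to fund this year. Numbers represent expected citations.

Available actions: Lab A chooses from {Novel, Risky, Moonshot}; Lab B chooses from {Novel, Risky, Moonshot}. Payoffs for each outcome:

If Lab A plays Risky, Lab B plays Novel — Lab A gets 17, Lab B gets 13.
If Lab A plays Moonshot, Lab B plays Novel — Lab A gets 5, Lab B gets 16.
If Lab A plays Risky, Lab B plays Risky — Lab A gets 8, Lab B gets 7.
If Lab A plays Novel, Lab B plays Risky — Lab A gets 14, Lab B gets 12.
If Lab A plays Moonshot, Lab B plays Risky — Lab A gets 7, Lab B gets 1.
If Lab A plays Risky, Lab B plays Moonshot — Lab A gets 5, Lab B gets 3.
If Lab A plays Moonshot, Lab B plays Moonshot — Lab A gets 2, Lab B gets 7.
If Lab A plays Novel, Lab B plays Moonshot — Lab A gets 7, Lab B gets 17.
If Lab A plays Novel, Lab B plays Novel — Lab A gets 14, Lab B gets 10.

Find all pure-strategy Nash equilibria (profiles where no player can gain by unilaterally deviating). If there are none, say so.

(Novel, Moonshot); (Risky, Novel)

(Novel, Novel): Lab A can switch to Risky (14 → 17). Not NE.
(Novel, Risky): Lab B can switch to Moonshot (12 → 17). Not NE.
(Novel, Moonshot): Lab A gets 7, best alternative 5; Lab B gets 17, best alternative 12. No profitable deviation — NE.
(Risky, Novel): Lab A gets 17, best alternative 14; Lab B gets 13, best alternative 7. No profitable deviation — NE.
(Risky, Risky): Lab A can switch to Novel (8 → 14). Not NE.
(Risky, Moonshot): Lab A can switch to Novel (5 → 7). Not NE.
(Moonshot, Novel): Lab A can switch to Novel (5 → 14). Not NE.
(Moonshot, Risky): Lab A can switch to Novel (7 → 14). Not NE.
(Moonshot, Moonshot): Lab A can switch to Novel (2 → 7). Not NE.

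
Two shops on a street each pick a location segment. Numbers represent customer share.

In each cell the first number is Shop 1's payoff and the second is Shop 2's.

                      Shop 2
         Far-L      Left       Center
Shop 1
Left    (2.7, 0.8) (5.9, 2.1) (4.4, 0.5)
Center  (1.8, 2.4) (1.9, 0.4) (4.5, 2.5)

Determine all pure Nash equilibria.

Shop 1 against Far-L: payoffs 2.7, 1.8 → best response Left.
Shop 1 against Left: payoffs 5.9, 1.9 → best response Left.
Shop 1 against Center: payoffs 4.4, 4.5 → best response Center.
Shop 2 against Left: payoffs 0.8, 2.1, 0.5 → best response Left.
Shop 2 against Center: payoffs 2.4, 0.4, 2.5 → best response Center.
Mutual best responses: (Left, Left); (Center, Center).

The pure Nash equilibria are (Left, Left) and (Center, Center).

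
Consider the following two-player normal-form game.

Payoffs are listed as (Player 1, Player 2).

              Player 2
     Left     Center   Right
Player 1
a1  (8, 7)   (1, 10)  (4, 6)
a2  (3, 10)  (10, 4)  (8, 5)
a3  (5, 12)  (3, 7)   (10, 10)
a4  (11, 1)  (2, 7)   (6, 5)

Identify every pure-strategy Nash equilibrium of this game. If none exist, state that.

Player 1 against Left: payoffs 8, 3, 5, 11 → best response a4.
Player 1 against Center: payoffs 1, 10, 3, 2 → best response a2.
Player 1 against Right: payoffs 4, 8, 10, 6 → best response a3.
Player 2 against a1: payoffs 7, 10, 6 → best response Center.
Player 2 against a2: payoffs 10, 4, 5 → best response Left.
Player 2 against a3: payoffs 12, 7, 10 → best response Left.
Player 2 against a4: payoffs 1, 7, 5 → best response Center.
No profile is a mutual best response for all players.

This game has no pure Nash equilibrium.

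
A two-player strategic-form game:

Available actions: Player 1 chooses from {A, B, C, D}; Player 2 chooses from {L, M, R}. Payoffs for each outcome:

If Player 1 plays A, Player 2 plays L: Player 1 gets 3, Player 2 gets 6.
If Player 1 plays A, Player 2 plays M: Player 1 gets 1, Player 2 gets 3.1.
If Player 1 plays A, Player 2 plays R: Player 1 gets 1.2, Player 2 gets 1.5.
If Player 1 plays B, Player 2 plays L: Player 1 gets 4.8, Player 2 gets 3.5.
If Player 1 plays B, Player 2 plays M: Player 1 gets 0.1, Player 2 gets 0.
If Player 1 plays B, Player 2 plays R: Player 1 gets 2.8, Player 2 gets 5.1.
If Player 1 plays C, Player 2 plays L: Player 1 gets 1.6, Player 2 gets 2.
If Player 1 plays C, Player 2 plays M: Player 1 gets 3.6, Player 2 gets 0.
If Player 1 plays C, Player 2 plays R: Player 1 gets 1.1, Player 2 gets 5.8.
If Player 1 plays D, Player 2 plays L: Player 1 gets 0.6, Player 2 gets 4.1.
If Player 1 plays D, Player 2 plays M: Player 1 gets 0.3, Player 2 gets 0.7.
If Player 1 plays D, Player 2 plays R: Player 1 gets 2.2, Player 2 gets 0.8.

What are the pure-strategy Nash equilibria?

Pure NE: (B, R)

For each strategy profile, look for a profitable unilateral deviation.
(A, L): Player 1 can switch to B (3 → 4.8). Not NE.
(A, M): Player 1 can switch to C (1 → 3.6). Not NE.
(A, R): Player 1 can switch to B (1.2 → 2.8). Not NE.
(B, L): Player 2 can switch to R (3.5 → 5.1). Not NE.
(B, M): Player 1 can switch to A (0.1 → 1). Not NE.
(B, R): Player 1 gets 2.8, best alternative 2.2; Player 2 gets 5.1, best alternative 3.5. No profitable deviation — NE.
(C, L): Player 1 can switch to A (1.6 → 3). Not NE.
(C, M): Player 2 can switch to L (0 → 2). Not NE.
(C, R): Player 1 can switch to A (1.1 → 1.2). Not NE.
(D, L): Player 1 can switch to A (0.6 → 3). Not NE.
(D, M): Player 1 can switch to A (0.3 → 1). Not NE.
(The remaining 1 profile has a profitable deviation by the same check.)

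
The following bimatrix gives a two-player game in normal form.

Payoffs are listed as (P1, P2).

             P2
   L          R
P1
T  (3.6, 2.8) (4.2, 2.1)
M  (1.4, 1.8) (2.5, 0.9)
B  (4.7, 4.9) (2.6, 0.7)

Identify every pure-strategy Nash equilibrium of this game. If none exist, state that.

Check each profile: it is a Nash equilibrium iff no player can strictly gain by switching unilaterally.
(T, L): P1 can switch to B (3.6 → 4.7). Not NE.
(T, R): P2 can switch to L (2.1 → 2.8). Not NE.
(M, L): P1 can switch to T (1.4 → 3.6). Not NE.
(M, R): P1 can switch to T (2.5 → 4.2). Not NE.
(B, L): P1 gets 4.7, best alternative 3.6; P2 gets 4.9, best alternative 0.7. No profitable deviation — NE.
(B, R): P1 can switch to T (2.6 → 4.2). Not NE.

(B, L)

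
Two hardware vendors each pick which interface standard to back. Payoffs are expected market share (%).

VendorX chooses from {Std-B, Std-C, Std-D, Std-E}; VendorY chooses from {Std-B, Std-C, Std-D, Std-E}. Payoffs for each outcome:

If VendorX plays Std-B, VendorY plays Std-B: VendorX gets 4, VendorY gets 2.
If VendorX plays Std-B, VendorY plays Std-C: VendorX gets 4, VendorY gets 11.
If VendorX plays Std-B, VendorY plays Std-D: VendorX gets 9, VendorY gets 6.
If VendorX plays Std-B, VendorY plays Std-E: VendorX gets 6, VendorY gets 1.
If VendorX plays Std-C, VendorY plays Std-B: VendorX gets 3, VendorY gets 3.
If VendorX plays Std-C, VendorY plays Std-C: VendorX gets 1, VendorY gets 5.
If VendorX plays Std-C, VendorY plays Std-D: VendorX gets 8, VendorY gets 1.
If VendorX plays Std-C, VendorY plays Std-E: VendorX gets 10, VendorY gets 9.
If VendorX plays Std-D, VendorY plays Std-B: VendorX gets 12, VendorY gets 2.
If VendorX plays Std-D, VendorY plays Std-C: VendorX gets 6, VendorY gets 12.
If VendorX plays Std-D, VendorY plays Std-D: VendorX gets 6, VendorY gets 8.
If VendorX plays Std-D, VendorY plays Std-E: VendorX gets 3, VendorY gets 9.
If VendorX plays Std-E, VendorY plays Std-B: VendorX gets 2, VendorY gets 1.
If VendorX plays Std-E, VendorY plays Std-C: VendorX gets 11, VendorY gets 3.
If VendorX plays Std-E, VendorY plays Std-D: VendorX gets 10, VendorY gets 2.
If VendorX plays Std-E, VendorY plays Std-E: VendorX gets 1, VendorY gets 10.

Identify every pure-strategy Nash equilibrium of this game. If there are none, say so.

For each player, find the best response to each opponent profile; mutual best responses are the pure NE.
VendorX against Std-B: payoffs 4, 3, 12, 2 → best response Std-D.
VendorX against Std-C: payoffs 4, 1, 6, 11 → best response Std-E.
VendorX against Std-D: payoffs 9, 8, 6, 10 → best response Std-E.
VendorX against Std-E: payoffs 6, 10, 3, 1 → best response Std-C.
VendorY against Std-B: payoffs 2, 11, 6, 1 → best response Std-C.
VendorY against Std-C: payoffs 3, 5, 1, 9 → best response Std-E.
VendorY against Std-D: payoffs 2, 12, 8, 9 → best response Std-C.
VendorY against Std-E: payoffs 1, 3, 2, 10 → best response Std-E.
Mutual best responses: (Std-C, Std-E).

The unique pure-strategy Nash equilibrium is (Std-C, Std-E).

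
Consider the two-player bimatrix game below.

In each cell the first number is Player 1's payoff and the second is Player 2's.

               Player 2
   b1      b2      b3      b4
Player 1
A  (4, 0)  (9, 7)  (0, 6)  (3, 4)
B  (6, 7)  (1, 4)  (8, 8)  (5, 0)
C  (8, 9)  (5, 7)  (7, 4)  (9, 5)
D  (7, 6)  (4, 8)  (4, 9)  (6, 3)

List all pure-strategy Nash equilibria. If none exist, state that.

(A, b2) and (B, b3) and (C, b1)

(A, b1): Player 1 can switch to B (4 → 6). Not NE.
(A, b2): Player 1 gets 9, best alternative 5; Player 2 gets 7, best alternative 6. No profitable deviation — NE.
(A, b3): Player 1 can switch to B (0 → 8). Not NE.
(A, b4): Player 1 can switch to B (3 → 5). Not NE.
(B, b1): Player 1 can switch to C (6 → 8). Not NE.
(B, b2): Player 1 can switch to A (1 → 9). Not NE.
(B, b3): Player 1 gets 8, best alternative 7; Player 2 gets 8, best alternative 7. No profitable deviation — NE.
(B, b4): Player 1 can switch to C (5 → 9). Not NE.
(C, b1): Player 1 gets 8, best alternative 7; Player 2 gets 9, best alternative 7. No profitable deviation — NE.
(C, b2): Player 1 can switch to A (5 → 9). Not NE.
(C, b3): Player 1 can switch to B (7 → 8). Not NE.
(C, b4): Player 2 can switch to b1 (5 → 9). Not NE.
(D, b1): Player 1 can switch to C (7 → 8). Not NE.
(D, b2): Player 1 can switch to A (4 → 9). Not NE.
(D, b3): Player 1 can switch to B (4 → 8). Not NE.
(The remaining 1 profile has a profitable deviation by the same check.)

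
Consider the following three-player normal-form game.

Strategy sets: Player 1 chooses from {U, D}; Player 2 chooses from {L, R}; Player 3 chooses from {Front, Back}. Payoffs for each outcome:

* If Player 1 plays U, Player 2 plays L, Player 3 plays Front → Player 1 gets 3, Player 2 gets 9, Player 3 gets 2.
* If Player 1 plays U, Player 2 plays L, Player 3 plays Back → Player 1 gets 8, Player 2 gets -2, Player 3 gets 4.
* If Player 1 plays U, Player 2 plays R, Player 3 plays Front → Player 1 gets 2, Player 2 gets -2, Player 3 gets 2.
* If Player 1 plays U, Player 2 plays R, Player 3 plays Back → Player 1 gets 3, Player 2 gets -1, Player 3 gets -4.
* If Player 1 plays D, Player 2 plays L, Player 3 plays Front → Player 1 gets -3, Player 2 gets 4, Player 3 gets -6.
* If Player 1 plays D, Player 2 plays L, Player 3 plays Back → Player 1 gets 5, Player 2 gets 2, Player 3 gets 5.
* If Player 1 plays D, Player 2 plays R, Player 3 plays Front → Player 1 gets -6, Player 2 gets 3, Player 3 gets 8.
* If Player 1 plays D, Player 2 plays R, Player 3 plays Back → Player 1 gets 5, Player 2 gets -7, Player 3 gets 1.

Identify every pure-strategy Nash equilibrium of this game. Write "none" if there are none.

This game has no pure Nash equilibrium.

(U, L, Front): Player 3 can switch to Back (2 → 4). Not NE.
(U, L, Back): Player 2 can switch to R (-2 → -1). Not NE.
(U, R, Front): Player 2 can switch to L (-2 → 9). Not NE.
(U, R, Back): Player 1 can switch to D (3 → 5). Not NE.
(D, L, Front): Player 1 can switch to U (-3 → 3). Not NE.
(D, L, Back): Player 1 can switch to U (5 → 8). Not NE.
(The remaining 2 profiles each have a profitable deviation by the same check.)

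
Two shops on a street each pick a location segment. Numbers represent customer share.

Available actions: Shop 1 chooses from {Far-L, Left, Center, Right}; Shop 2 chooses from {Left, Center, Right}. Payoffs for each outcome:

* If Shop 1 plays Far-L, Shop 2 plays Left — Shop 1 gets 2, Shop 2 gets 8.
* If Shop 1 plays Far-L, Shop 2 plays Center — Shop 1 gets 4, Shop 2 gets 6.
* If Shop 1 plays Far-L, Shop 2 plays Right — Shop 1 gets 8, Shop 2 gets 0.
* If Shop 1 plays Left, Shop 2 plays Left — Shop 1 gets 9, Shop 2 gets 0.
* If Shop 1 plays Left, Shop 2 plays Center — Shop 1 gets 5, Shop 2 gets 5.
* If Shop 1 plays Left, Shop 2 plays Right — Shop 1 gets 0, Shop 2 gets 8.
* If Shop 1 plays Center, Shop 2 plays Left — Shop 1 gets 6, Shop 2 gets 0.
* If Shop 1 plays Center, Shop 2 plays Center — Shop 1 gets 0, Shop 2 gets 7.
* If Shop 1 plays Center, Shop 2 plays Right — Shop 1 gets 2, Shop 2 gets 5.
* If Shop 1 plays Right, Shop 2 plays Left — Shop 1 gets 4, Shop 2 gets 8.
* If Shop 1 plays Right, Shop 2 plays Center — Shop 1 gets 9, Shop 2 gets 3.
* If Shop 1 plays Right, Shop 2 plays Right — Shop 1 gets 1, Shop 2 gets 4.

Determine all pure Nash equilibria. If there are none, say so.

For each strategy profile, look for a profitable unilateral deviation.
(Far-L, Left): Shop 1 can switch to Left (2 → 9). Not NE.
(Far-L, Center): Shop 1 can switch to Left (4 → 5). Not NE.
(Far-L, Right): Shop 2 can switch to Left (0 → 8). Not NE.
(Left, Left): Shop 2 can switch to Center (0 → 5). Not NE.
(Left, Center): Shop 1 can switch to Right (5 → 9). Not NE.
(Left, Right): Shop 1 can switch to Far-L (0 → 8). Not NE.
(Center, Left): Shop 1 can switch to Left (6 → 9). Not NE.
(Center, Center): Shop 1 can switch to Far-L (0 → 4). Not NE.
(Center, Right): Shop 1 can switch to Far-L (2 → 8). Not NE.
(Right, Left): Shop 1 can switch to Left (4 → 9). Not NE.
(The remaining 2 profiles each have a profitable deviation by the same check.)

No pure-strategy Nash equilibrium.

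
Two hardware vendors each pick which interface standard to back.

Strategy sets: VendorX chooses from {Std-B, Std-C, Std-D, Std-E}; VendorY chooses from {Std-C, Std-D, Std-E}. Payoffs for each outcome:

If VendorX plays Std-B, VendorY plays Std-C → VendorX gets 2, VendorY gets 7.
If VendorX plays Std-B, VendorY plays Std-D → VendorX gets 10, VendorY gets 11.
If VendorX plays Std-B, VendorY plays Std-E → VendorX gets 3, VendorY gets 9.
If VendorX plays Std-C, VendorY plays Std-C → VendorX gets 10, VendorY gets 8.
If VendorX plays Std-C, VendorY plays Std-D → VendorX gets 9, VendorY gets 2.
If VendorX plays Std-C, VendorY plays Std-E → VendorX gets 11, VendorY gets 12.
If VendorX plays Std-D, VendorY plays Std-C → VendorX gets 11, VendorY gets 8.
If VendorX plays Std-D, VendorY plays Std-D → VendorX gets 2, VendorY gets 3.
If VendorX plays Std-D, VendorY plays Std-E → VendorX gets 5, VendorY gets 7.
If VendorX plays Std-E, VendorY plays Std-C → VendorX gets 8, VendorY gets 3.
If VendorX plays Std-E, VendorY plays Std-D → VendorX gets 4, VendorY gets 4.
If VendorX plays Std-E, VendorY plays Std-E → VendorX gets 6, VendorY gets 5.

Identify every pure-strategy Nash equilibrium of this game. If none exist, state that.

(Std-B, Std-C): VendorX can switch to Std-C (2 → 10). Not NE.
(Std-B, Std-D): VendorX gets 10, best alternative 9; VendorY gets 11, best alternative 9. No profitable deviation — NE.
(Std-B, Std-E): VendorX can switch to Std-C (3 → 11). Not NE.
(Std-C, Std-C): VendorX can switch to Std-D (10 → 11). Not NE.
(Std-C, Std-D): VendorX can switch to Std-B (9 → 10). Not NE.
(Std-C, Std-E): VendorX gets 11, best alternative 6; VendorY gets 12, best alternative 8. No profitable deviation — NE.
(Std-D, Std-C): VendorX gets 11, best alternative 10; VendorY gets 8, best alternative 7. No profitable deviation — NE.
(Std-D, Std-D): VendorX can switch to Std-B (2 → 10). Not NE.
(Std-D, Std-E): VendorX can switch to Std-C (5 → 11). Not NE.
(Std-E, Std-C): VendorX can switch to Std-C (8 → 10). Not NE.
(Std-E, Std-D): VendorX can switch to Std-B (4 → 10). Not NE.
(Std-E, Std-E): VendorX can switch to Std-C (6 → 11). Not NE.

The pure Nash equilibria are (Std-B, Std-D) and (Std-C, Std-E) and (Std-D, Std-C).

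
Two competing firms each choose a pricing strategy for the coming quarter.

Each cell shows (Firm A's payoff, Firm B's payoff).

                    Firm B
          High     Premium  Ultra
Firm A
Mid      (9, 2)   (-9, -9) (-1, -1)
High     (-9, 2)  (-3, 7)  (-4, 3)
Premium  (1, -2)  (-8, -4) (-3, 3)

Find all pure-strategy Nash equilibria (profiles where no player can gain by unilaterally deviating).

(Mid, High), (High, Premium)

For each strategy profile, look for a profitable unilateral deviation.
(Mid, High): Firm A gets 9, best alternative 1; Firm B gets 2, best alternative -1. No profitable deviation — NE.
(Mid, Premium): Firm A can switch to High (-9 → -3). Not NE.
(Mid, Ultra): Firm B can switch to High (-1 → 2). Not NE.
(High, High): Firm A can switch to Mid (-9 → 9). Not NE.
(High, Premium): Firm A gets -3, best alternative -8; Firm B gets 7, best alternative 3. No profitable deviation — NE.
(High, Ultra): Firm A can switch to Mid (-4 → -1). Not NE.
(Premium, High): Firm A can switch to Mid (1 → 9). Not NE.
(Premium, Premium): Firm A can switch to High (-8 → -3). Not NE.
(Premium, Ultra): Firm A can switch to Mid (-3 → -1). Not NE.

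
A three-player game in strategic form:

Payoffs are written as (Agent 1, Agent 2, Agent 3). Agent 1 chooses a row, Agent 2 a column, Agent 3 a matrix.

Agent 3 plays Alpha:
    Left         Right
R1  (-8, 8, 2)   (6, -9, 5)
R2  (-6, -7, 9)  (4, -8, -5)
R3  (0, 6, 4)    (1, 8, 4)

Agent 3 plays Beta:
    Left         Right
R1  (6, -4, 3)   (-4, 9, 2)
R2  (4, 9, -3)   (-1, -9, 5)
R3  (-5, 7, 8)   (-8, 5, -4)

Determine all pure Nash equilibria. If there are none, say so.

Agent 1 against (Left, Alpha): payoffs -8, -6, 0 → best response R3.
Agent 1 against (Left, Beta): payoffs 6, 4, -5 → best response R1.
Agent 1 against (Right, Alpha): payoffs 6, 4, 1 → best response R1.
Agent 1 against (Right, Beta): payoffs -4, -1, -8 → best response R2.
Agent 2 against (R1, Alpha): payoffs 8, -9 → best response Left.
Agent 2 against (R1, Beta): payoffs -4, 9 → best response Right.
Agent 2 against (R2, Alpha): payoffs -7, -8 → best response Left.
Agent 2 against (R2, Beta): payoffs 9, -9 → best response Left.
Agent 2 against (R3, Alpha): payoffs 6, 8 → best response Right.
Agent 2 against (R3, Beta): payoffs 7, 5 → best response Left.
Agent 3 against (R1, Left): payoffs 2, 3 → best response Beta.
Agent 3 against (R1, Right): payoffs 5, 2 → best response Alpha.
Agent 3 against (R2, Left): payoffs 9, -3 → best response Alpha.
Agent 3 against (R2, Right): payoffs -5, 5 → best response Beta.
Agent 3 against (R3, Left): payoffs 4, 8 → best response Beta.
Agent 3 against (R3, Right): payoffs 4, -4 → best response Alpha.
No profile is a mutual best response for all players.

This game has no pure Nash equilibrium.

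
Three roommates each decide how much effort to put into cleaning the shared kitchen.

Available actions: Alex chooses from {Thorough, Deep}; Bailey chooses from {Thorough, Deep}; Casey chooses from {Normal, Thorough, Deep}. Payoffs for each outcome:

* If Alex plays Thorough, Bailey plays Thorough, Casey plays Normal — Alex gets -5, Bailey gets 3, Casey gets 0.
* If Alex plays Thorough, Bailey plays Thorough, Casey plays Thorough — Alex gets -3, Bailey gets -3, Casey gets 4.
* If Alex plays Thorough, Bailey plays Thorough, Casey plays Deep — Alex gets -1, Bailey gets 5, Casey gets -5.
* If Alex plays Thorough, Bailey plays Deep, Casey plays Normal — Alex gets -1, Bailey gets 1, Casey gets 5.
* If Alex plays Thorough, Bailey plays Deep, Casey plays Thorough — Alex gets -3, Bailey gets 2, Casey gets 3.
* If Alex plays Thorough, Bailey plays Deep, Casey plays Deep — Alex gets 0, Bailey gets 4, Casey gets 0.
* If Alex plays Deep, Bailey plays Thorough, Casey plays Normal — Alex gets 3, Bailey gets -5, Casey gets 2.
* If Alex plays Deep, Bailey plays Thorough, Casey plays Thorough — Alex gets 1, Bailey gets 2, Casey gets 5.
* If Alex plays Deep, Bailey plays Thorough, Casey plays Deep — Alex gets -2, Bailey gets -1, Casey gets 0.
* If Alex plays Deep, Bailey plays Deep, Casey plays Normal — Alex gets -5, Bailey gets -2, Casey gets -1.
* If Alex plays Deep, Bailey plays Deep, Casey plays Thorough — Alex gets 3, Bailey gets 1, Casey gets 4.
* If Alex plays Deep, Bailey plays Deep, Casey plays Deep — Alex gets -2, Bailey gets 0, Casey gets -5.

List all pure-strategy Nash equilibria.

(Deep, Thorough, Thorough)

(Thorough, Thorough, Normal): Alex can switch to Deep (-5 → 3). Not NE.
(Thorough, Thorough, Thorough): Alex can switch to Deep (-3 → 1). Not NE.
(Thorough, Thorough, Deep): Casey can switch to Normal (-5 → 0). Not NE.
(Thorough, Deep, Normal): Bailey can switch to Thorough (1 → 3). Not NE.
(Thorough, Deep, Thorough): Alex can switch to Deep (-3 → 3). Not NE.
(Thorough, Deep, Deep): Bailey can switch to Thorough (4 → 5). Not NE.
(Deep, Thorough, Thorough): Alex gets 1, best alternative -3; Bailey gets 2, best alternative 1; Casey gets 5, best alternative 2. No profitable deviation — NE.
(The remaining 5 profiles each have a profitable deviation by the same check.)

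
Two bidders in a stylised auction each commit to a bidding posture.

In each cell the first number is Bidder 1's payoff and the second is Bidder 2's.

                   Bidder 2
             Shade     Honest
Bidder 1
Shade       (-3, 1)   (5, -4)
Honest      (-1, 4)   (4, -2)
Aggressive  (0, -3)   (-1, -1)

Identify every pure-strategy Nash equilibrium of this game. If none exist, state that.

This game has no pure Nash equilibrium.

Bidder 1 against Shade: payoffs -3, -1, 0 → best response Aggressive.
Bidder 1 against Honest: payoffs 5, 4, -1 → best response Shade.
Bidder 2 against Shade: payoffs 1, -4 → best response Shade.
Bidder 2 against Honest: payoffs 4, -2 → best response Shade.
Bidder 2 against Aggressive: payoffs -3, -1 → best response Honest.
No profile is a mutual best response for all players.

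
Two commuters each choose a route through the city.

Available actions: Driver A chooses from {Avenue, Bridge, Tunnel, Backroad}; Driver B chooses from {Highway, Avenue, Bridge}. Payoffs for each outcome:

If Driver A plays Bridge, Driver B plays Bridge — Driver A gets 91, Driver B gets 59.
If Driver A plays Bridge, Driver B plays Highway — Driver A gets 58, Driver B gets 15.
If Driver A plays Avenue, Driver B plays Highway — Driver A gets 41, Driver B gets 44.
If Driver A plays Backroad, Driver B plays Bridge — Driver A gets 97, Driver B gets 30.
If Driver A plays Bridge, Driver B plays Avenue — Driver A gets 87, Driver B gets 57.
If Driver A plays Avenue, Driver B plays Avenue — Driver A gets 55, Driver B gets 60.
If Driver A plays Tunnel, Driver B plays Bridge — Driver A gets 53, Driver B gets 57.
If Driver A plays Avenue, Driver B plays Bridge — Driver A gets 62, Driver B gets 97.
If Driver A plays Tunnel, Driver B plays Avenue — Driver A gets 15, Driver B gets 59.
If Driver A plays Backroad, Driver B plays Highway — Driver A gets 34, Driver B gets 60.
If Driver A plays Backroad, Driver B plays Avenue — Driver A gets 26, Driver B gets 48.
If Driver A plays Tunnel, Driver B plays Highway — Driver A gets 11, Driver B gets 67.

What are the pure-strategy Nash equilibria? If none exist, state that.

none

(Avenue, Highway): Driver A can switch to Bridge (41 → 58). Not NE.
(Avenue, Avenue): Driver A can switch to Bridge (55 → 87). Not NE.
(Avenue, Bridge): Driver A can switch to Bridge (62 → 91). Not NE.
(Bridge, Highway): Driver B can switch to Avenue (15 → 57). Not NE.
(Bridge, Avenue): Driver B can switch to Bridge (57 → 59). Not NE.
(Bridge, Bridge): Driver A can switch to Backroad (91 → 97). Not NE.
(Tunnel, Highway): Driver A can switch to Avenue (11 → 41). Not NE.
(Tunnel, Avenue): Driver A can switch to Avenue (15 → 55). Not NE.
(Tunnel, Bridge): Driver A can switch to Avenue (53 → 62). Not NE.
(Backroad, Highway): Driver A can switch to Avenue (34 → 41). Not NE.
(Backroad, Avenue): Driver A can switch to Avenue (26 → 55). Not NE.
(Backroad, Bridge): Driver B can switch to Highway (30 → 60). Not NE.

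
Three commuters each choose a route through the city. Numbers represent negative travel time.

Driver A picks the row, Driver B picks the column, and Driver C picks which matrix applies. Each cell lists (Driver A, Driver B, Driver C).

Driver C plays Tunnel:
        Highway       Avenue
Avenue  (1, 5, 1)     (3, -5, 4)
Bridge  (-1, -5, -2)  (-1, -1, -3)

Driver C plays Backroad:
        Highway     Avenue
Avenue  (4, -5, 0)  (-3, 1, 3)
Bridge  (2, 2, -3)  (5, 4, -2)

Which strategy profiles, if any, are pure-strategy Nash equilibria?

(Avenue, Highway, Tunnel), (Bridge, Avenue, Backroad)

(Avenue, Highway, Tunnel): Driver A gets 1, best alternative -1; Driver B gets 5, best alternative -5; Driver C gets 1, best alternative 0. No profitable deviation — NE.
(Avenue, Highway, Backroad): Driver B can switch to Avenue (-5 → 1). Not NE.
(Avenue, Avenue, Tunnel): Driver B can switch to Highway (-5 → 5). Not NE.
(Avenue, Avenue, Backroad): Driver A can switch to Bridge (-3 → 5). Not NE.
(Bridge, Highway, Tunnel): Driver A can switch to Avenue (-1 → 1). Not NE.
(Bridge, Highway, Backroad): Driver A can switch to Avenue (2 → 4). Not NE.
(Bridge, Avenue, Tunnel): Driver A can switch to Avenue (-1 → 3). Not NE.
(Bridge, Avenue, Backroad): Driver A gets 5, best alternative -3; Driver B gets 4, best alternative 2; Driver C gets -2, best alternative -3. No profitable deviation — NE.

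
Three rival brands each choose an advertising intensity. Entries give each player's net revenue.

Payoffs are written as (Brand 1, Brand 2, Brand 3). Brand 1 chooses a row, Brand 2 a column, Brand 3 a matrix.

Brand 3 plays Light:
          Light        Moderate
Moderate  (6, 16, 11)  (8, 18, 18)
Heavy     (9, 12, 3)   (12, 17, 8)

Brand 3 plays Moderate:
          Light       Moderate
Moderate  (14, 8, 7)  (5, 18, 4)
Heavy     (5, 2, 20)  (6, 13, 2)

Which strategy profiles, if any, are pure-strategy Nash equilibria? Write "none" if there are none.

Brand 1 against (Light, Light): payoffs 6, 9 → best response Heavy.
Brand 1 against (Light, Moderate): payoffs 14, 5 → best response Moderate.
Brand 1 against (Moderate, Light): payoffs 8, 12 → best response Heavy.
Brand 1 against (Moderate, Moderate): payoffs 5, 6 → best response Heavy.
Brand 2 against (Moderate, Light): payoffs 16, 18 → best response Moderate.
Brand 2 against (Moderate, Moderate): payoffs 8, 18 → best response Moderate.
Brand 2 against (Heavy, Light): payoffs 12, 17 → best response Moderate.
Brand 2 against (Heavy, Moderate): payoffs 2, 13 → best response Moderate.
Brand 3 against (Moderate, Light): payoffs 11, 7 → best response Light.
Brand 3 against (Moderate, Moderate): payoffs 18, 4 → best response Light.
Brand 3 against (Heavy, Light): payoffs 3, 20 → best response Moderate.
Brand 3 against (Heavy, Moderate): payoffs 8, 2 → best response Light.
Mutual best responses: (Heavy, Moderate, Light).

Pure NE: (Heavy, Moderate, Light)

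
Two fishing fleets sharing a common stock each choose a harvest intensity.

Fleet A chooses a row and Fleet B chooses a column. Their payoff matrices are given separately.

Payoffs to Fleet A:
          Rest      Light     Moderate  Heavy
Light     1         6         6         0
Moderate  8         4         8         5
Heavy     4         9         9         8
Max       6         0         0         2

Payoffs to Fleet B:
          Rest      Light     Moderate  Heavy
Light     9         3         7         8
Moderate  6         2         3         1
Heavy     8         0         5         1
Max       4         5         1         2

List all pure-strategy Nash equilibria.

Pure NE: (Moderate, Rest)

Fleet A against Rest: payoffs 1, 8, 4, 6 → best response Moderate.
Fleet A against Light: payoffs 6, 4, 9, 0 → best response Heavy.
Fleet A against Moderate: payoffs 6, 8, 9, 0 → best response Heavy.
Fleet A against Heavy: payoffs 0, 5, 8, 2 → best response Heavy.
Fleet B against Light: payoffs 9, 3, 7, 8 → best response Rest.
Fleet B against Moderate: payoffs 6, 2, 3, 1 → best response Rest.
Fleet B against Heavy: payoffs 8, 0, 5, 1 → best response Rest.
Fleet B against Max: payoffs 4, 5, 1, 2 → best response Light.
Mutual best responses: (Moderate, Rest).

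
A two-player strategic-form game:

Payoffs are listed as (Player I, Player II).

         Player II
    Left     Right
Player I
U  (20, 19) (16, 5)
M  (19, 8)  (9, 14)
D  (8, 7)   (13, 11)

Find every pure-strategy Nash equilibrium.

(U, Left)

Player I against Left: payoffs 20, 19, 8 → best response U.
Player I against Right: payoffs 16, 9, 13 → best response U.
Player II against U: payoffs 19, 5 → best response Left.
Player II against M: payoffs 8, 14 → best response Right.
Player II against D: payoffs 7, 11 → best response Right.
Mutual best responses: (U, Left).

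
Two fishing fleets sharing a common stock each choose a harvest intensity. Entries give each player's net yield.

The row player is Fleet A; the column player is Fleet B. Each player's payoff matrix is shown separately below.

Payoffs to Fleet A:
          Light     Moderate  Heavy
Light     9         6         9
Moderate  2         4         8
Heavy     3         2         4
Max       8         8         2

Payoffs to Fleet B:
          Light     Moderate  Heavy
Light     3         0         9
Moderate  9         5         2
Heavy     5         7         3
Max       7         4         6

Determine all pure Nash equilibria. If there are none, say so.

(Light, Light): Fleet B can switch to Heavy (3 → 9). Not NE.
(Light, Moderate): Fleet A can switch to Max (6 → 8). Not NE.
(Light, Heavy): Fleet A gets 9, best alternative 8; Fleet B gets 9, best alternative 3. No profitable deviation — NE.
(Moderate, Light): Fleet A can switch to Light (2 → 9). Not NE.
(Moderate, Moderate): Fleet A can switch to Light (4 → 6). Not NE.
(Moderate, Heavy): Fleet A can switch to Light (8 → 9). Not NE.
(Heavy, Light): Fleet A can switch to Light (3 → 9). Not NE.
(Heavy, Moderate): Fleet A can switch to Light (2 → 6). Not NE.
(Heavy, Heavy): Fleet A can switch to Light (4 → 9). Not NE.
(Max, Light): Fleet A can switch to Light (8 → 9). Not NE.
(Max, Moderate): Fleet B can switch to Light (4 → 7). Not NE.
(Max, Heavy): Fleet A can switch to Light (2 → 9). Not NE.

The unique pure-strategy Nash equilibrium is (Light, Heavy).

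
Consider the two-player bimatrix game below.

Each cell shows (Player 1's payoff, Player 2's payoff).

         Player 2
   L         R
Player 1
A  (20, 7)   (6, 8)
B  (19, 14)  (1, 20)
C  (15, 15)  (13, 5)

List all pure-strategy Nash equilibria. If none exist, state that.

Player 1 against L: payoffs 20, 19, 15 → best response A.
Player 1 against R: payoffs 6, 1, 13 → best response C.
Player 2 against A: payoffs 7, 8 → best response R.
Player 2 against B: payoffs 14, 20 → best response R.
Player 2 against C: payoffs 15, 5 → best response L.
No profile is a mutual best response for all players.

This game has no pure Nash equilibrium.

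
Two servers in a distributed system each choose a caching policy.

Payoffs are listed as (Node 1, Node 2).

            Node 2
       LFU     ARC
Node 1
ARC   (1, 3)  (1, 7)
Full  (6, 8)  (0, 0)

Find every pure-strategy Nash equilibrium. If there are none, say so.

Node 1 against LFU: payoffs 1, 6 → best response Full.
Node 1 against ARC: payoffs 1, 0 → best response ARC.
Node 2 against ARC: payoffs 3, 7 → best response ARC.
Node 2 against Full: payoffs 8, 0 → best response LFU.
Mutual best responses: (ARC, ARC); (Full, LFU).

(ARC, ARC), (Full, LFU)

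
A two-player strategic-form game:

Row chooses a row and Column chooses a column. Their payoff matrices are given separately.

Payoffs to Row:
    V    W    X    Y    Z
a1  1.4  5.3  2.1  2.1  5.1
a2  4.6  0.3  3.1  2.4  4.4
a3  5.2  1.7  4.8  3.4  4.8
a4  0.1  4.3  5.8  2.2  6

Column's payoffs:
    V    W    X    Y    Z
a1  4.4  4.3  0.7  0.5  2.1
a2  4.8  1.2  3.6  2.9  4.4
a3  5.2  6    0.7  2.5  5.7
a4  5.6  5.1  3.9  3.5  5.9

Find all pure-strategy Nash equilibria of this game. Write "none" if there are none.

For each player, find the best response to each opponent profile; mutual best responses are the pure NE.
Row against V: payoffs 1.4, 4.6, 5.2, 0.1 → best response a3.
Row against W: payoffs 5.3, 0.3, 1.7, 4.3 → best response a1.
Row against X: payoffs 2.1, 3.1, 4.8, 5.8 → best response a4.
Row against Y: payoffs 2.1, 2.4, 3.4, 2.2 → best response a3.
Row against Z: payoffs 5.1, 4.4, 4.8, 6 → best response a4.
Column against a1: payoffs 4.4, 4.3, 0.7, 0.5, 2.1 → best response V.
Column against a2: payoffs 4.8, 1.2, 3.6, 2.9, 4.4 → best response V.
Column against a3: payoffs 5.2, 6, 0.7, 2.5, 5.7 → best response W.
Column against a4: payoffs 5.6, 5.1, 3.9, 3.5, 5.9 → best response Z.
Mutual best responses: (a4, Z).

Pure NE: (a4, Z)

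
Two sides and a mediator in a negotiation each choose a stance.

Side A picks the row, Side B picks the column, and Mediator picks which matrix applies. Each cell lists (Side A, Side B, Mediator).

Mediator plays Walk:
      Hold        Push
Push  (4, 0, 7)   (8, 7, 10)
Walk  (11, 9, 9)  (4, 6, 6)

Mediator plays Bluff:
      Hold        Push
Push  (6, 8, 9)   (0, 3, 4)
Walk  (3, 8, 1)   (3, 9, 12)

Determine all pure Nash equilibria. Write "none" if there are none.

(Push, Hold, Walk): Side A can switch to Walk (4 → 11). Not NE.
(Push, Hold, Bluff): Side A gets 6, best alternative 3; Side B gets 8, best alternative 3; Mediator gets 9, best alternative 7. No profitable deviation — NE.
(Push, Push, Walk): Side A gets 8, best alternative 4; Side B gets 7, best alternative 0; Mediator gets 10, best alternative 4. No profitable deviation — NE.
(Push, Push, Bluff): Side A can switch to Walk (0 → 3). Not NE.
(Walk, Hold, Walk): Side A gets 11, best alternative 4; Side B gets 9, best alternative 6; Mediator gets 9, best alternative 1. No profitable deviation — NE.
(Walk, Hold, Bluff): Side A can switch to Push (3 → 6). Not NE.
(Walk, Push, Walk): Side A can switch to Push (4 → 8). Not NE.
(Walk, Push, Bluff): Side A gets 3, best alternative 0; Side B gets 9, best alternative 8; Mediator gets 12, best alternative 6. No profitable deviation — NE.

The pure Nash equilibria are (Push, Hold, Bluff), (Push, Push, Walk), (Walk, Hold, Walk), (Walk, Push, Bluff).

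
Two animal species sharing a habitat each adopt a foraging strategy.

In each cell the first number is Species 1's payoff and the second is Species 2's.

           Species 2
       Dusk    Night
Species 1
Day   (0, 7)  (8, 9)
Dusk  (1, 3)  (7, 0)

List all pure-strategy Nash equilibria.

(Day, Night) and (Dusk, Dusk)

Species 1 against Dusk: payoffs 0, 1 → best response Dusk.
Species 1 against Night: payoffs 8, 7 → best response Day.
Species 2 against Day: payoffs 7, 9 → best response Night.
Species 2 against Dusk: payoffs 3, 0 → best response Dusk.
Mutual best responses: (Day, Night); (Dusk, Dusk).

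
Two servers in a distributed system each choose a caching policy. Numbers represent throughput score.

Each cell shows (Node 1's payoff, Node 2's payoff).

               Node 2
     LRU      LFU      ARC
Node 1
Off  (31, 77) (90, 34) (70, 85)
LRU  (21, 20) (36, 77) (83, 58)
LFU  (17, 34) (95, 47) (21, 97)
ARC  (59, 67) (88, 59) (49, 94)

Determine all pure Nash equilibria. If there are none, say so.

(Off, LRU): Node 1 can switch to ARC (31 → 59). Not NE.
(Off, LFU): Node 1 can switch to LFU (90 → 95). Not NE.
(Off, ARC): Node 1 can switch to LRU (70 → 83). Not NE.
(LRU, LRU): Node 1 can switch to Off (21 → 31). Not NE.
(LRU, LFU): Node 1 can switch to Off (36 → 90). Not NE.
(LRU, ARC): Node 2 can switch to LFU (58 → 77). Not NE.
(LFU, LRU): Node 1 can switch to Off (17 → 31). Not NE.
(LFU, LFU): Node 2 can switch to ARC (47 → 97). Not NE.
(The remaining 4 profiles each have a profitable deviation by the same check.)

There is no pure-strategy Nash equilibrium.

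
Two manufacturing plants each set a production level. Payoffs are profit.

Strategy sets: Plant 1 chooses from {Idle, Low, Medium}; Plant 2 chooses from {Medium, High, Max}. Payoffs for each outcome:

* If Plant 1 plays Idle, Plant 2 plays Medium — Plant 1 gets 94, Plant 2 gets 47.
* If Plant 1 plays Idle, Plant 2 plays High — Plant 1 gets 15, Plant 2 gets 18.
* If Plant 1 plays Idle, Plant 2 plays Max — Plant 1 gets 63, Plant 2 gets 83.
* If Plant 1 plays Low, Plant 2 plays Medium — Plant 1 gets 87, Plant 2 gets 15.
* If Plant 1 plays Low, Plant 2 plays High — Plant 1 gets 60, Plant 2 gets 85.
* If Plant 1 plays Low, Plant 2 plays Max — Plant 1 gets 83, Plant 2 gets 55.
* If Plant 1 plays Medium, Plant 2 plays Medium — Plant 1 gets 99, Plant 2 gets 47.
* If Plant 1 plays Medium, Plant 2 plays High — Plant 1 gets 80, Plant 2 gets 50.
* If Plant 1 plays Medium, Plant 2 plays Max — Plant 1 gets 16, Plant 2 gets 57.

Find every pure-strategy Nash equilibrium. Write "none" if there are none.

No pure-strategy Nash equilibrium.

Plant 1 against Medium: payoffs 94, 87, 99 → best response Medium.
Plant 1 against High: payoffs 15, 60, 80 → best response Medium.
Plant 1 against Max: payoffs 63, 83, 16 → best response Low.
Plant 2 against Idle: payoffs 47, 18, 83 → best response Max.
Plant 2 against Low: payoffs 15, 85, 55 → best response High.
Plant 2 against Medium: payoffs 47, 50, 57 → best response Max.
No profile is a mutual best response for all players.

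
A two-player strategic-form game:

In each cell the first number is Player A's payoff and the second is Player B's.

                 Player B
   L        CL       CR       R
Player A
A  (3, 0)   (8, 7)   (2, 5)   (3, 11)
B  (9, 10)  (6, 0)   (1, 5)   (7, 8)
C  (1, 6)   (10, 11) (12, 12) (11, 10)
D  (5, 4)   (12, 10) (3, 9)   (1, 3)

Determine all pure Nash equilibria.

Pure-strategy Nash equilibria: (B, L), (C, CR), (D, CL)

For each strategy profile, look for a profitable unilateral deviation.
(A, L): Player A can switch to B (3 → 9). Not NE.
(A, CL): Player A can switch to C (8 → 10). Not NE.
(A, CR): Player A can switch to C (2 → 12). Not NE.
(A, R): Player A can switch to B (3 → 7). Not NE.
(B, L): Player A gets 9, best alternative 5; Player B gets 10, best alternative 8. No profitable deviation — NE.
(B, CL): Player A can switch to A (6 → 8). Not NE.
(B, CR): Player A can switch to A (1 → 2). Not NE.
(B, R): Player A can switch to C (7 → 11). Not NE.
(C, L): Player A can switch to A (1 → 3). Not NE.
(C, CL): Player A can switch to D (10 → 12). Not NE.
(C, CR): Player A gets 12, best alternative 3; Player B gets 12, best alternative 11. No profitable deviation — NE.
(C, R): Player B can switch to CL (10 → 11). Not NE.
(D, CL): Player A gets 12, best alternative 10; Player B gets 10, best alternative 9. No profitable deviation — NE.
(The remaining 3 profiles each have a profitable deviation by the same check.)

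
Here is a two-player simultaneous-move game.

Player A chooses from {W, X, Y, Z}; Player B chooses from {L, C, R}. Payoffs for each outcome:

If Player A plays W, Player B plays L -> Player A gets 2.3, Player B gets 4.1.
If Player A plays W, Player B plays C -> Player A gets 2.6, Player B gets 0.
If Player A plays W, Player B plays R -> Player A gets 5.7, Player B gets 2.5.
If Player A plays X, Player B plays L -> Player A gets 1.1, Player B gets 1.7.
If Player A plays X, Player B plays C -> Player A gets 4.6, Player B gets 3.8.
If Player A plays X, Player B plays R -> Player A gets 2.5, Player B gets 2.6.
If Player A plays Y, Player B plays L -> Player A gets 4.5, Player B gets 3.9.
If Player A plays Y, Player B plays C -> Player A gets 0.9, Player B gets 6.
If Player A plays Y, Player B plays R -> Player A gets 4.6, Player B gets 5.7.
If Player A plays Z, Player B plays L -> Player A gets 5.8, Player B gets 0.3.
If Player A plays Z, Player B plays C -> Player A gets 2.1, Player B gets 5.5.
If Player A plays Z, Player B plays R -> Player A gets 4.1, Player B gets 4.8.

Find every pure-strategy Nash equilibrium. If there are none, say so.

Pure NE: (X, C)

(W, L): Player A can switch to Y (2.3 → 4.5). Not NE.
(W, C): Player A can switch to X (2.6 → 4.6). Not NE.
(W, R): Player B can switch to L (2.5 → 4.1). Not NE.
(X, L): Player A can switch to W (1.1 → 2.3). Not NE.
(X, C): Player A gets 4.6, best alternative 2.6; Player B gets 3.8, best alternative 2.6. No profitable deviation — NE.
(X, R): Player A can switch to W (2.5 → 5.7). Not NE.
(Y, L): Player A can switch to Z (4.5 → 5.8). Not NE.
(Y, C): Player A can switch to W (0.9 → 2.6). Not NE.
(Y, R): Player A can switch to W (4.6 → 5.7). Not NE.
(Z, L): Player B can switch to C (0.3 → 5.5). Not NE.
(Z, C): Player A can switch to W (2.1 → 2.6). Not NE.
(The remaining 1 profile has a profitable deviation by the same check.)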